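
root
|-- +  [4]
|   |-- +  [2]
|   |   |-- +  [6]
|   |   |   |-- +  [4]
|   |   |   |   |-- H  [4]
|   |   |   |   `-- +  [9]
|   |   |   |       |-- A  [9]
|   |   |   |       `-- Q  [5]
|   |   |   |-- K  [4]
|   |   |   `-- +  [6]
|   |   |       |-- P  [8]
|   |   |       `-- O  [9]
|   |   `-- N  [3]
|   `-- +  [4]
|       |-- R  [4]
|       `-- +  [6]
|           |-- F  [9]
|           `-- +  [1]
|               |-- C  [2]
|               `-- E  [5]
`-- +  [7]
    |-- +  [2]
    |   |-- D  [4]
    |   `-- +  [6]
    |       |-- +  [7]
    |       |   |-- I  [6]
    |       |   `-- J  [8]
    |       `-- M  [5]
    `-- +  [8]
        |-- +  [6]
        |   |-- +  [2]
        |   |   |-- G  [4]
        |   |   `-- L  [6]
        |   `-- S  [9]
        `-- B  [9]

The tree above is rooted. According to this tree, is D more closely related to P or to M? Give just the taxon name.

M

The MRCA of D and M subtends (D,((I,J),M)) (4 taxa).
The MRCA of D and P is the root, subtending the entire tree (19 taxa).
The first is nested inside the second, so D shares a more recent common ancestor with M.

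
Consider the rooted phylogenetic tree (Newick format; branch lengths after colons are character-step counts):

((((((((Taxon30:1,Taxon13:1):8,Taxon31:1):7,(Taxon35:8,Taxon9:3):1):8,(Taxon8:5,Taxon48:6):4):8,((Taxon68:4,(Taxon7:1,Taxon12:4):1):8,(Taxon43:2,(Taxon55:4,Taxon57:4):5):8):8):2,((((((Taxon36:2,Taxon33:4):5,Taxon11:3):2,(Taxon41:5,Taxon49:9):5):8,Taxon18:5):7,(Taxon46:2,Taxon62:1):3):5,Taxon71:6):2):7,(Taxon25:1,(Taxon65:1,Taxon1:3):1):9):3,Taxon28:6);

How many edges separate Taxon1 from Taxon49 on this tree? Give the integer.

The MRCA of Taxon1 and Taxon49 is the node subtending (((((((Taxon30,Taxon13),Taxon31),(Taxon35,Taxon9)),(Taxon8,Taxon48)),((Taxon68,(Taxon7,Taxon12)),(Taxon43,(Taxon55,Taxon57)))),((((((Taxon36,Taxon33),Taxon11),(Taxon41,Taxon49)),Taxon18),(Taxon46,Taxon62)),Taxon71)),(Taxon25,(Taxon65,Taxon1))).
From Taxon1 up to that node: 3 branches. From Taxon49 up to the same node: 7 branches. Total: 3 + 7 = 10.

10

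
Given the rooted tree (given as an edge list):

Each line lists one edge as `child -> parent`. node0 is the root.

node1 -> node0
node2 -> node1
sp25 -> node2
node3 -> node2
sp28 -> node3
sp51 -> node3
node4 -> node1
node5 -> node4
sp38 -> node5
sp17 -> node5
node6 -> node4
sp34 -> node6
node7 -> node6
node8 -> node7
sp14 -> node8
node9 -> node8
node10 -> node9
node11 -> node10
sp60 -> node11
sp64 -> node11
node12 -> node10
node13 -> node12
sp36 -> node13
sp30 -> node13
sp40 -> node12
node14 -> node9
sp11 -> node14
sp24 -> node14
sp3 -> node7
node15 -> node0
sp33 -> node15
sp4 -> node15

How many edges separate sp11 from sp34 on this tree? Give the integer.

6

The MRCA of sp11 and sp34 is the node subtending (sp34,((sp14,(((sp60,sp64),((sp36,sp30),sp40)),(sp11,sp24))),sp3)).
From sp11 up to that node: 5 branches. From sp34 up to the same node: 1 branch. Total: 5 + 1 = 6.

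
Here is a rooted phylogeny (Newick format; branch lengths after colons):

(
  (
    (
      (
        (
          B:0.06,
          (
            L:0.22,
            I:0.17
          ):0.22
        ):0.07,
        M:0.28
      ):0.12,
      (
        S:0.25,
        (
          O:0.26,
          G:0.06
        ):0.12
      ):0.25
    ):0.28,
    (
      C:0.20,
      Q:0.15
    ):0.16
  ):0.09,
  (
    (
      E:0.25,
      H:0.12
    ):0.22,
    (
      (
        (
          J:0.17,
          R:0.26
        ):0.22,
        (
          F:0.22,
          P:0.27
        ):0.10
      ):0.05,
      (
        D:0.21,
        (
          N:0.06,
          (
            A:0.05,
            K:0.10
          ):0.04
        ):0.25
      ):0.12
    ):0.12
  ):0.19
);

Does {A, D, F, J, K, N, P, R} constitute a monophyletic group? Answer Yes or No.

The most recent common ancestor of these taxa subtends (((J,R),(F,P)),(D,(N,(A,K)))).
That clade has exactly 8 tips — every listed taxon and nothing else — so the group is monophyletic.

Yes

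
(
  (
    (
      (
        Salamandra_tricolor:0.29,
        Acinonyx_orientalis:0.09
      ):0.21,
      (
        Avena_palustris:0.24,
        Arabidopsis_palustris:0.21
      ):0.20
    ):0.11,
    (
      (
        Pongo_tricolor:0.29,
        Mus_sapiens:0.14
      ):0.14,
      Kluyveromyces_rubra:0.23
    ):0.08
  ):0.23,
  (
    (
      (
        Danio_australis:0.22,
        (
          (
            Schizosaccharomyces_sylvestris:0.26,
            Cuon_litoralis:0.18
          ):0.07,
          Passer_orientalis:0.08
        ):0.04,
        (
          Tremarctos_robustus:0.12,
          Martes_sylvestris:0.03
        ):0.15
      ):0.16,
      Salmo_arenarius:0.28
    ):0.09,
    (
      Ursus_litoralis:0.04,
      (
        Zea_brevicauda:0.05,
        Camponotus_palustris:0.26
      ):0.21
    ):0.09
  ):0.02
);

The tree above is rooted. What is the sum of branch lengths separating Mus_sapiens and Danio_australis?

The path runs Mus_sapiens → … → MRCA → … → Danio_australis; the MRCA is the root of the tree.
Branch lengths along that path: 0.14 + 0.14 + 0.08 + 0.23 + 0.02 + 0.09 + 0.16 + 0.22 = 1.08.

1.08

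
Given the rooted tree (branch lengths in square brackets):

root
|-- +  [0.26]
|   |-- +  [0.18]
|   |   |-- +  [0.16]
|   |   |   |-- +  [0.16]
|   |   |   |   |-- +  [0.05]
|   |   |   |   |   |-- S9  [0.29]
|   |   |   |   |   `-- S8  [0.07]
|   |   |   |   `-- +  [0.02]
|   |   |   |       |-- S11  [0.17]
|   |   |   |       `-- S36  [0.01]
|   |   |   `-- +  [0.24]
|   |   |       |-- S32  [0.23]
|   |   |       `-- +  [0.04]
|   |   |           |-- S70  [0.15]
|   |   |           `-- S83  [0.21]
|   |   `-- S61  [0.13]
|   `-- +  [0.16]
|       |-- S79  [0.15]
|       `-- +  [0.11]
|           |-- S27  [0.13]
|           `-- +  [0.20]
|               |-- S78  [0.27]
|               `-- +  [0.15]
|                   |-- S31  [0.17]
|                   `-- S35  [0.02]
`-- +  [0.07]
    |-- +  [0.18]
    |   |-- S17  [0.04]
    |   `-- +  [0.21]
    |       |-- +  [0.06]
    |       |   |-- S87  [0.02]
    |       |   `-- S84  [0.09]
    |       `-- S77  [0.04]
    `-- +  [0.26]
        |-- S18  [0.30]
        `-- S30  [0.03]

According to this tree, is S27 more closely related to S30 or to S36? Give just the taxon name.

S36

The MRCA of S27 and S36 subtends (((((S9,S8),(S11,S36)),(S32,(S70,S83))),S61),(S79,(S27,(S78,(S31,S35))))) (13 taxa).
The MRCA of S27 and S30 is the root, subtending the entire tree (19 taxa).
The first is nested inside the second, so S27 shares a more recent common ancestor with S36.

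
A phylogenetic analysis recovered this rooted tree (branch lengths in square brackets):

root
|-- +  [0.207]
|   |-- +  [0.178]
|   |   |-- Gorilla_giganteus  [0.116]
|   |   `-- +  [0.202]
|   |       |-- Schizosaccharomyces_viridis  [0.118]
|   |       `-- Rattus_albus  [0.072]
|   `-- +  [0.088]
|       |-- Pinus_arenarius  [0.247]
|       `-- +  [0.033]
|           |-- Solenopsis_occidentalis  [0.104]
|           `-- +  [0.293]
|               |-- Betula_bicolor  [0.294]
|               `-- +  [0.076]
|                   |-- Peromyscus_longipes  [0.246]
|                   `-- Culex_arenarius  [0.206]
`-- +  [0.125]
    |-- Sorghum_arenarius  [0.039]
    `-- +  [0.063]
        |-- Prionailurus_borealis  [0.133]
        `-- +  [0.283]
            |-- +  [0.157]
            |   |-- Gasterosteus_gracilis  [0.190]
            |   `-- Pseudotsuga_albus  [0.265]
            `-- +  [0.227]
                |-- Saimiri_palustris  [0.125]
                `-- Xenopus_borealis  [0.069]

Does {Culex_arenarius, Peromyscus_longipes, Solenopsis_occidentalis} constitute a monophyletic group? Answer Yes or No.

The MRCA of the listed taxa subtends (Solenopsis_occidentalis,(Betula_bicolor,(Peromyscus_longipes,Culex_arenarius))).
That clade also contains Betula_bicolor, which is not in the proposed group, so the group is not monophyletic.

No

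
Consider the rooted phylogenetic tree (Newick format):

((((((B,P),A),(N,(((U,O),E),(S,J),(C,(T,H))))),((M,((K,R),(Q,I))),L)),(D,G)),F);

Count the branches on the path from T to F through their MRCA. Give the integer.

The MRCA of T and F is the root of the tree.
From T up to that node: 8 branches. From F up to the same node: 1 branch. Total: 8 + 1 = 9.

9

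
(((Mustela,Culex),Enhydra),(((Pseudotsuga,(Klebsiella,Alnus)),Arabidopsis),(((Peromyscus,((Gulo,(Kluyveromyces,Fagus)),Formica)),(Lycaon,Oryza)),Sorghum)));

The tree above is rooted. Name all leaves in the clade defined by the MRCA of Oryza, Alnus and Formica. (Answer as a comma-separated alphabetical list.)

Tracing Oryza: it sits inside (Lycaon,Oryza).
Tracing Alnus: it sits inside (Klebsiella,Alnus).
Tracing Formica: it sits inside ((Gulo,(Kluyveromyces,Fagus)),Formica).
The smallest clade enclosing all 3 is (((Pseudotsuga,(Klebsiella,Alnus)),Arabidopsis),(((Peromyscus,((Gulo,(Kluyveromyces,Fagus)),Formica)),(Lycaon,Oryza)),Sorghum)); the answer is its 12 terminal taxa in alphabetical order.

Alnus, Arabidopsis, Fagus, Formica, Gulo, Klebsiella, Kluyveromyces, Lycaon, Oryza, Peromyscus, Pseudotsuga, Sorghum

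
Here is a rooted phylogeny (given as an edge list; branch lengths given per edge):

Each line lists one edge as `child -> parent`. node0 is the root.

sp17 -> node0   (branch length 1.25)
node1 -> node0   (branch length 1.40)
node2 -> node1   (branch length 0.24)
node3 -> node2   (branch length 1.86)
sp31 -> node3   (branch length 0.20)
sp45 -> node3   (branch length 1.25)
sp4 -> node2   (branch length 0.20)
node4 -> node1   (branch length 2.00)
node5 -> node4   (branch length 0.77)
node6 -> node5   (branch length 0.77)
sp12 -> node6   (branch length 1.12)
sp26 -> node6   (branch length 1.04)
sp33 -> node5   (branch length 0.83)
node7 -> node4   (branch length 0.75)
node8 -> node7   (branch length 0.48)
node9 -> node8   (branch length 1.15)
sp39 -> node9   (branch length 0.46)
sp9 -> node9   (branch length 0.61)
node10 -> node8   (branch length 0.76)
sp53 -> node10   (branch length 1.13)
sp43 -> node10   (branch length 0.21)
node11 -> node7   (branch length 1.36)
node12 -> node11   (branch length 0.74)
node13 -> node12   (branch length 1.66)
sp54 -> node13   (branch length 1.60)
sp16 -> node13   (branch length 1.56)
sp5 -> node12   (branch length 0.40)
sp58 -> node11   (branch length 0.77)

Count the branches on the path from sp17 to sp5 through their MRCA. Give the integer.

7

The MRCA of sp17 and sp5 is the root of the tree.
From sp17 up to that node: 1 branch. From sp5 up to the same node: 6 branches. Total: 1 + 6 = 7.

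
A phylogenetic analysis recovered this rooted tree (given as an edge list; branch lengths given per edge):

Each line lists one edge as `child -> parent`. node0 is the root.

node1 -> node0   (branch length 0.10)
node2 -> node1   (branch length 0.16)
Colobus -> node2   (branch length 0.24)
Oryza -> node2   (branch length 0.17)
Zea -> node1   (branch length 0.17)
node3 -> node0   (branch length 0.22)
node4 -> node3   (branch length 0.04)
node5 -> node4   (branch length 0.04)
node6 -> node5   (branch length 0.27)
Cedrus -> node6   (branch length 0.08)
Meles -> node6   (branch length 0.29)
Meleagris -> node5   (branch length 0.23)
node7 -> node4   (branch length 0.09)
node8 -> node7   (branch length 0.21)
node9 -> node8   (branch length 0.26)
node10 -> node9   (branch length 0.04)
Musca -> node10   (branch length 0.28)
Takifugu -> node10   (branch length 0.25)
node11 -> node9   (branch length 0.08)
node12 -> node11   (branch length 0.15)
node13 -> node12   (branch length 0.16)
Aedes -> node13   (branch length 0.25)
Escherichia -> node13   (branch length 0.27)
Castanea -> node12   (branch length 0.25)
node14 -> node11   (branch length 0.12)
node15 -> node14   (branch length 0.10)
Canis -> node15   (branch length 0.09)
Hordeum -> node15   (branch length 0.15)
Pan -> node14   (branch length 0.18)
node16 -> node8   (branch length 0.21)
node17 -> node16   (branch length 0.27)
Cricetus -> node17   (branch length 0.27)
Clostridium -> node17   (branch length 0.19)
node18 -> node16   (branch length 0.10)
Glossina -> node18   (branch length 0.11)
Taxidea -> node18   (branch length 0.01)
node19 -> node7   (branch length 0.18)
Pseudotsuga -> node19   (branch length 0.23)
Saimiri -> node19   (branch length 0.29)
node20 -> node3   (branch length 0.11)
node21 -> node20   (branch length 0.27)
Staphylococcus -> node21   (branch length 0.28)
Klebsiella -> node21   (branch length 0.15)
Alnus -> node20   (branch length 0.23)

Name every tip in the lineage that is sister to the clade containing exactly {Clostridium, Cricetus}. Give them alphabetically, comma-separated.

The clade containing exactly {Clostridium, Cricetus} attaches to the tree at the node subtending ((Cricetus,Clostridium),(Glossina,Taxidea)).
The other lineage descending from that same node — the sister group — is (Glossina,Taxidea); its 2 tips in alphabetical order are the answer.

Glossina, Taxidea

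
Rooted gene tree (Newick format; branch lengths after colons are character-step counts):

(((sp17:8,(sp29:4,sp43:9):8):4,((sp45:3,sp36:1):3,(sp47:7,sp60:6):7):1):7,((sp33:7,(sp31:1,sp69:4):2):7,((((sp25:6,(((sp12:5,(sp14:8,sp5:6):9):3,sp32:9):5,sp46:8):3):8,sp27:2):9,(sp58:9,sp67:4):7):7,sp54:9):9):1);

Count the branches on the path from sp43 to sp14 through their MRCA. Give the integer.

14

The MRCA of sp43 and sp14 is the root of the tree.
From sp43 up to that node: 4 branches. From sp14 up to the same node: 10 branches. Total: 4 + 10 = 14.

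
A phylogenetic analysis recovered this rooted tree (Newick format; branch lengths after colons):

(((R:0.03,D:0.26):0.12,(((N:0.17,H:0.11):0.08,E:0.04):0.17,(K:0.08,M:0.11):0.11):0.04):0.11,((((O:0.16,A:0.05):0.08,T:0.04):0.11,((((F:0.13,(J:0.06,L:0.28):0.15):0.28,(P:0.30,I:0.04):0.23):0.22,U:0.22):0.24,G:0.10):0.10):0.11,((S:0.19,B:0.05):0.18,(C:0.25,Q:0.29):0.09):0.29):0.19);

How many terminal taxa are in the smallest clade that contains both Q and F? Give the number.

14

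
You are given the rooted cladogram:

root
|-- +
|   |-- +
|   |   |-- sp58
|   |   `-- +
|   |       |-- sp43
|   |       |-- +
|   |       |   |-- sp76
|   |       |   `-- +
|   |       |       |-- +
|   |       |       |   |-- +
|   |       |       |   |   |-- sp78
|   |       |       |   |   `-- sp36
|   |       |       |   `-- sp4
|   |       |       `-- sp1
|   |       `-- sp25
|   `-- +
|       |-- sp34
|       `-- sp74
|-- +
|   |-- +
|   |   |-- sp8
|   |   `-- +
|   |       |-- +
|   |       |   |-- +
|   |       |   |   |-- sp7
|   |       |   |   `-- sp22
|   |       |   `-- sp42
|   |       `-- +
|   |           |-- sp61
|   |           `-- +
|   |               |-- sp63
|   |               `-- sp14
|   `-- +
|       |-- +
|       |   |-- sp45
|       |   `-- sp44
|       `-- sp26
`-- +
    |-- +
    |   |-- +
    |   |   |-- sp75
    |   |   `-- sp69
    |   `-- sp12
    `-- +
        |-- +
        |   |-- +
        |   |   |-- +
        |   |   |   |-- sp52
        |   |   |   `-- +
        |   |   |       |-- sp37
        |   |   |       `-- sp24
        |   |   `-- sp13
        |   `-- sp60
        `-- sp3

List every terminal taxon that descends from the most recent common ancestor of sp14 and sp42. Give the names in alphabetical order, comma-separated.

sp14, sp22, sp42, sp61, sp63, sp7

Tracing sp14: it sits inside (sp63,sp14).
Tracing sp42: it sits inside ((sp7,sp22),sp42).
The smallest clade enclosing both is (((sp7,sp22),sp42),(sp61,(sp63,sp14))); the answer is its 6 terminal taxa in alphabetical order.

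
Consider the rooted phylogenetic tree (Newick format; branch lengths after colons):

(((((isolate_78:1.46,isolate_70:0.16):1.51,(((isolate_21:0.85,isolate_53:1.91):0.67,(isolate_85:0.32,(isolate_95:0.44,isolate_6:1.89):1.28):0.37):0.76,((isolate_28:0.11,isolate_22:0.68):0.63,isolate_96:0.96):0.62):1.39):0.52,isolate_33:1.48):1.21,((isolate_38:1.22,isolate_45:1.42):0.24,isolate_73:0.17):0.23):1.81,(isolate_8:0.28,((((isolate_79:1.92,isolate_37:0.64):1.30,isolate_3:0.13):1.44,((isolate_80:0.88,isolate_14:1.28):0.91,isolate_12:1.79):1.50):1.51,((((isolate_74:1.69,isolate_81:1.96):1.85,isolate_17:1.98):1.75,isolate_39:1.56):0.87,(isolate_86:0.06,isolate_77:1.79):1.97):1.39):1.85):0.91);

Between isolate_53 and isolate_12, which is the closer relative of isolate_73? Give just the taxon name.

The MRCA of isolate_73 and isolate_53 subtends ((((isolate_78,isolate_70),(((isolate_21,isolate_53),(isolate_85,(isolate_95,isolate_6))),((isolate_28,isolate_22),isolate_96))),isolate_33),((isolate_38,isolate_45),isolate_73)) (14 taxa).
The MRCA of isolate_73 and isolate_12 is the root, subtending the entire tree (27 taxa).
The first is nested inside the second, so isolate_73 shares a more recent common ancestor with isolate_53.

isolate_53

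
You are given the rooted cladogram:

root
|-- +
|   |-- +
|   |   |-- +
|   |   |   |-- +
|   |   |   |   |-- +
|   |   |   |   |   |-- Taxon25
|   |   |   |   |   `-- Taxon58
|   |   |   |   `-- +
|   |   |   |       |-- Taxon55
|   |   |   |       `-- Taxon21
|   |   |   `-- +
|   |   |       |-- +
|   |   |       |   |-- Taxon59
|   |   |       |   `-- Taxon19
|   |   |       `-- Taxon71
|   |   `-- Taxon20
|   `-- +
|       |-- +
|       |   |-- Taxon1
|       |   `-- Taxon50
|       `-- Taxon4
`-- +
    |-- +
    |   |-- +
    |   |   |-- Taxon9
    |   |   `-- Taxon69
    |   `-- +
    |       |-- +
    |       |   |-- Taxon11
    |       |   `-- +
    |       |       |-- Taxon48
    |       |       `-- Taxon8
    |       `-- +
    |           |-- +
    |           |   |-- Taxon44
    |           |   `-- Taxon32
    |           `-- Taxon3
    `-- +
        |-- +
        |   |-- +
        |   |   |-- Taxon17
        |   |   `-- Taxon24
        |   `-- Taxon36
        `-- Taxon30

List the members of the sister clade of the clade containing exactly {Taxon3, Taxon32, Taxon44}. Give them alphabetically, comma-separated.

The clade containing exactly {Taxon3, Taxon32, Taxon44} attaches to the tree at the node subtending ((Taxon11,(Taxon48,Taxon8)),((Taxon44,Taxon32),Taxon3)).
The other lineage descending from that same node — the sister group — is (Taxon11,(Taxon48,Taxon8)); its 3 tips in alphabetical order are the answer.

Taxon11, Taxon48, Taxon8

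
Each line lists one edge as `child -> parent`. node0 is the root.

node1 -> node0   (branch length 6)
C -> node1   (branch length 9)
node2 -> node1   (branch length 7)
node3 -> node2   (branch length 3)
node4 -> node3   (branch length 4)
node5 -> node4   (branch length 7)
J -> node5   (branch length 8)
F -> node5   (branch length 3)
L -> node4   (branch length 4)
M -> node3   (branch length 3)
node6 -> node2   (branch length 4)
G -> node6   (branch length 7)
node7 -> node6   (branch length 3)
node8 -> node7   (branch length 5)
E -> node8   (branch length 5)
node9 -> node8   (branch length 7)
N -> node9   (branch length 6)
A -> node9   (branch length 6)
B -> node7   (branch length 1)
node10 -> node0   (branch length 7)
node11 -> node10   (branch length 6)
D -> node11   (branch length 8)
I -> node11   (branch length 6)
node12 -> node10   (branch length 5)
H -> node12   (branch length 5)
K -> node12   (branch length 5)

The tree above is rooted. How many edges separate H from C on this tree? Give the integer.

5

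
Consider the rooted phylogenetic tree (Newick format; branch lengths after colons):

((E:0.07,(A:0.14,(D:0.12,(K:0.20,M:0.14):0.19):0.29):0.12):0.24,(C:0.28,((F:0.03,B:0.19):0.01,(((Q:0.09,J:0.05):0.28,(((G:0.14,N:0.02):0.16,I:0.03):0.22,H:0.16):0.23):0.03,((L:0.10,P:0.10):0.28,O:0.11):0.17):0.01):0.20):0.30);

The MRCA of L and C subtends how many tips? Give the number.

The MRCA of L and C is the node subtending (C,((F,B),(((Q,J),(((G,N),I),H)),((L,P),O)))).
That clade contains 12 terminal taxa: B, C, F, G, H, I, J, L, N, O, P, Q.

12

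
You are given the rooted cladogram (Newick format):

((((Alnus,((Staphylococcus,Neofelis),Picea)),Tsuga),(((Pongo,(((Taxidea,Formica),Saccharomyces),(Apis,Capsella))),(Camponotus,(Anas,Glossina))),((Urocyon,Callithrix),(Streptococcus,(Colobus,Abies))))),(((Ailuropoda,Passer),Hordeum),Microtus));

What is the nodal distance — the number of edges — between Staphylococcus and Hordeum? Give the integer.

The MRCA of Staphylococcus and Hordeum is the root of the tree.
From Staphylococcus up to that node: 6 branches. From Hordeum up to the same node: 3 branches. Total: 6 + 3 = 9.

9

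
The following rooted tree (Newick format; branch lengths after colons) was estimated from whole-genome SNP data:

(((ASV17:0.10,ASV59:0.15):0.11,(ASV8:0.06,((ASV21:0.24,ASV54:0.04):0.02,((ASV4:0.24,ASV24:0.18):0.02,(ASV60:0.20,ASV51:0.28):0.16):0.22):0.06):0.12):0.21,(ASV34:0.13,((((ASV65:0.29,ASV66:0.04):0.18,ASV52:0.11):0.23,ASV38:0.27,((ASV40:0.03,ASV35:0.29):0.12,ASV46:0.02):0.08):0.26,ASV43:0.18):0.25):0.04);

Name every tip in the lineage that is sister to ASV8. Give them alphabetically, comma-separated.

ASV21, ASV24, ASV4, ASV51, ASV54, ASV60

ASV8 attaches to the tree at the node subtending (ASV8,((ASV21,ASV54),((ASV4,ASV24),(ASV60,ASV51)))).
The other lineage descending from that same node — the sister group — is ((ASV21,ASV54),((ASV4,ASV24),(ASV60,ASV51))); its 6 tips in alphabetical order are the answer.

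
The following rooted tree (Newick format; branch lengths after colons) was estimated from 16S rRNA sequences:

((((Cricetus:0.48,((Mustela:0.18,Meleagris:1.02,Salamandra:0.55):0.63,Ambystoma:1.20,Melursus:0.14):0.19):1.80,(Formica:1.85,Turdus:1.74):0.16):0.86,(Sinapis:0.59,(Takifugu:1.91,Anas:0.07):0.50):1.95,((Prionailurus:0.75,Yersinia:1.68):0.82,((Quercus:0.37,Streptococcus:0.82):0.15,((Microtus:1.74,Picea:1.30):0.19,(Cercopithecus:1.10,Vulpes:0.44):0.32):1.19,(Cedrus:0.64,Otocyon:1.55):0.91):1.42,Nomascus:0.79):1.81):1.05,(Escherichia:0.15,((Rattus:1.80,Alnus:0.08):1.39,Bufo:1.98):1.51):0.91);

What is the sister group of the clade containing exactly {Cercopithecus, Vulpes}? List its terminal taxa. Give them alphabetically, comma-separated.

The clade containing exactly {Cercopithecus, Vulpes} attaches to the tree at the node subtending ((Microtus,Picea),(Cercopithecus,Vulpes)).
The other lineage descending from that same node — the sister group — is (Microtus,Picea); its 2 tips in alphabetical order are the answer.

Microtus, Picea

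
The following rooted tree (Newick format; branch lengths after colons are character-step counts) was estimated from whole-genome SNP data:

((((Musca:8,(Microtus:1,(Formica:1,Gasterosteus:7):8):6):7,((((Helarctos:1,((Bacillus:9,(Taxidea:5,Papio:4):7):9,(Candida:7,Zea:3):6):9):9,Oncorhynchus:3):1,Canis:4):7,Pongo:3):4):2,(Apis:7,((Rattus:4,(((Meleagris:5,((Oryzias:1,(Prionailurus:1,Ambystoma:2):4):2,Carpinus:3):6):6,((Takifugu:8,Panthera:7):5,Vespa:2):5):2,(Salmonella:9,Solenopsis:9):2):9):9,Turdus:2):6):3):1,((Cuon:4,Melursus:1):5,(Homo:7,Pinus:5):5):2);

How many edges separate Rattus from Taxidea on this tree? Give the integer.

13

The MRCA of Rattus and Taxidea is the node subtending (((Musca,(Microtus,(Formica,Gasterosteus))),((((Helarctos,((Bacillus,(Taxidea,Papio)),(Candida,Zea))),Oncorhynchus),Canis),Pongo)),(Apis,((Rattus,(((Meleagris,((Oryzias,(Prionailurus,Ambystoma)),Carpinus)),((Takifugu,Panthera),Vespa)),(Salmonella,Solenopsis))),Turdus))).
From Rattus up to that node: 4 branches. From Taxidea up to the same node: 9 branches. Total: 4 + 9 = 13.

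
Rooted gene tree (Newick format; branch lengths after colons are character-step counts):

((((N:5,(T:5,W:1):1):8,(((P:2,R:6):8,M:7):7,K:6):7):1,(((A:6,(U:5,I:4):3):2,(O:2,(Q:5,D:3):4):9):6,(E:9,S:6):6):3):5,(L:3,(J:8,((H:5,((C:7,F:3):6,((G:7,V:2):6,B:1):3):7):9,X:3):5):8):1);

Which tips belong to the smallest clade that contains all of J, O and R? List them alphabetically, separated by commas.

A, B, C, D, E, F, G, H, I, J, K, L, M, N, O, P, Q, R, S, T, U, V, W, X

Tracing J: it sits inside (J,((H,((C,F),((G,V),B))),X)).
Tracing O: it sits inside (O,(Q,D)).
Tracing R: it sits inside (P,R).
The smallest clade enclosing all 3 is the whole tree (their MRCA is the root), so the answer is all 24 tips in alphabetical order.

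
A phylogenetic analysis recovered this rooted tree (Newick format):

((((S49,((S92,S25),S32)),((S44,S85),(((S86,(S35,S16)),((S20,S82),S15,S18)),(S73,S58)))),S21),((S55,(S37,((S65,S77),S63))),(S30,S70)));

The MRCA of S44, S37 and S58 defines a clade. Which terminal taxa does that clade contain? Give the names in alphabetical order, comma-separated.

S15, S16, S18, S20, S21, S25, S30, S32, S35, S37, S44, S49, S55, S58, S63, S65, S70, S73, S77, S82, S85, S86, S92

Tracing S44: it sits inside (S44,S85).
Tracing S37: it sits inside (S37,((S65,S77),S63)).
Tracing S58: it sits inside (S73,S58).
The smallest clade enclosing all 3 is the whole tree (their MRCA is the root), so the answer is all 23 tips in alphabetical order.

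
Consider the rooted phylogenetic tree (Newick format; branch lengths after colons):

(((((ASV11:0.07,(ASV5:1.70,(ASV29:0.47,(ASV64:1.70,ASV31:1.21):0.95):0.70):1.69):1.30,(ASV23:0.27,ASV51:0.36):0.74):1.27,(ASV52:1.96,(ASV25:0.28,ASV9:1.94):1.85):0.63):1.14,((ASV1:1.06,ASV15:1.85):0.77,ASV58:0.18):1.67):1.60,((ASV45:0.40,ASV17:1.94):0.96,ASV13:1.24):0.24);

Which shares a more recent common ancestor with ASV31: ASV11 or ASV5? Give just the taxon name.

The MRCA of ASV31 and ASV5 subtends (ASV5,(ASV29,(ASV64,ASV31))) (4 taxa).
The MRCA of ASV31 and ASV11 subtends (ASV11,(ASV5,(ASV29,(ASV64,ASV31)))) (5 taxa).
The first is nested inside the second, so ASV31 shares a more recent common ancestor with ASV5.

ASV5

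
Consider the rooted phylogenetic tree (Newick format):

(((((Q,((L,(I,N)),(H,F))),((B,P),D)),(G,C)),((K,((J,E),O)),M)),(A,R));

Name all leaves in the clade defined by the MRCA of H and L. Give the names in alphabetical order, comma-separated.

Tracing H: it sits inside (H,F).
Tracing L: it sits inside (L,(I,N)).
The smallest clade enclosing both is ((L,(I,N)),(H,F)); the answer is its 5 terminal taxa in alphabetical order.

F, H, I, L, N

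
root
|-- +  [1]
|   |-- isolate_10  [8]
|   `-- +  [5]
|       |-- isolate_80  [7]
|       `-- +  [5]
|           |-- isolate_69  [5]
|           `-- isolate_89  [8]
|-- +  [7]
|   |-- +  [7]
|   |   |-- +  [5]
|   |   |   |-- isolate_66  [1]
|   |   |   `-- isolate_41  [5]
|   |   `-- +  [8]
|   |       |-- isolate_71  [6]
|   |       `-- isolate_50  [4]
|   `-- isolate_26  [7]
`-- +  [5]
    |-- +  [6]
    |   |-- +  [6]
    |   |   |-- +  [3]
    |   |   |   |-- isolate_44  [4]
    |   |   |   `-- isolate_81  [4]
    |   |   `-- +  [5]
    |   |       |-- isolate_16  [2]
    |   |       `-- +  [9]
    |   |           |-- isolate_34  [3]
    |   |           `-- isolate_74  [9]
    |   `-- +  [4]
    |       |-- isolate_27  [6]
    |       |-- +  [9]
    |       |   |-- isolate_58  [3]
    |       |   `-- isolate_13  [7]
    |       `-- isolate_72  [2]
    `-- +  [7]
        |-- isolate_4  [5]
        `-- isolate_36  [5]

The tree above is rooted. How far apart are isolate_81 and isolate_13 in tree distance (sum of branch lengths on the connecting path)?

33

The path runs isolate_81 → … → MRCA → … → isolate_13; the MRCA is the node subtending (((isolate_44,isolate_81),(isolate_16,(isolate_34,isolate_74))),(isolate_27,(isolate_58,isolate_13),isolate_72)).
Branch lengths along that path: 4 + 3 + 6 + 4 + 9 + 7 = 33.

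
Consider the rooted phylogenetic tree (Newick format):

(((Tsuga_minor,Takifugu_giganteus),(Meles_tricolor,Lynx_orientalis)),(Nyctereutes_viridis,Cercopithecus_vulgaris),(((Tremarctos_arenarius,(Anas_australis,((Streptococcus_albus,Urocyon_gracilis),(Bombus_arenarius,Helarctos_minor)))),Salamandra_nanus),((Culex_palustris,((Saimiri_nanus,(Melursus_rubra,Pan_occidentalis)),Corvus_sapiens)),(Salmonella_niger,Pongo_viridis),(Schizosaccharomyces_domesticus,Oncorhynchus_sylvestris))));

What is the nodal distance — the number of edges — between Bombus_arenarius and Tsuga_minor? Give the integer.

The MRCA of Bombus_arenarius and Tsuga_minor is the root of the tree.
From Bombus_arenarius up to that node: 7 branches. From Tsuga_minor up to the same node: 3 branches. Total: 7 + 3 = 10.

10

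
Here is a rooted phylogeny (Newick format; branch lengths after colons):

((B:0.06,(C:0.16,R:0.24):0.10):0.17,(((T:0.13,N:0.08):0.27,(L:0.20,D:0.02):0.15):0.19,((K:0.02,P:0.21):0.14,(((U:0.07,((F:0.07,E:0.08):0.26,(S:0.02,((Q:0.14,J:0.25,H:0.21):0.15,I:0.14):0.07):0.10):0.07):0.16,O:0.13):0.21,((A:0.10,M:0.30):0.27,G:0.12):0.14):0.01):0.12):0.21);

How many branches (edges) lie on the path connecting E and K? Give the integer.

The MRCA of E and K is the node subtending ((K,P),(((U,((F,E),(S,((Q,J,H),I)))),O),((A,M),G))).
From E up to that node: 6 branches. From K up to the same node: 2 branches. Total: 6 + 2 = 8.

8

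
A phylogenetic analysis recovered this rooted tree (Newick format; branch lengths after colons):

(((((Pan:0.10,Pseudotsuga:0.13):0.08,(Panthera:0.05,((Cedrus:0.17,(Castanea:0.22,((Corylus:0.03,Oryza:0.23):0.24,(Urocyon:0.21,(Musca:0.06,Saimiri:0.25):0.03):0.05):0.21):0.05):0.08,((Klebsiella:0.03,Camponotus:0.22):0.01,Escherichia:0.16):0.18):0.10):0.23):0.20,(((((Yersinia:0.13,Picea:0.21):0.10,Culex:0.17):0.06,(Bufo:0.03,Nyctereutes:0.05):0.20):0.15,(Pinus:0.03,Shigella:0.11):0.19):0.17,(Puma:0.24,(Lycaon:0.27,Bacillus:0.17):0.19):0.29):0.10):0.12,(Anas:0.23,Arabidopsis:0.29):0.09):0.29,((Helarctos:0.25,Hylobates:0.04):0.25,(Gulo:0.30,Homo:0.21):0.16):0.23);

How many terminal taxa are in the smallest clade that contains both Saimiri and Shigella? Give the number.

23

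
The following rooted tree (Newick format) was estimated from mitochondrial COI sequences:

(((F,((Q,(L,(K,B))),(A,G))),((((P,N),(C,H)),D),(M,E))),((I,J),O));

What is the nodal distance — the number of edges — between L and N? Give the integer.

The MRCA of L and N is the node subtending ((F,((Q,(L,(K,B))),(A,G))),((((P,N),(C,H)),D),(M,E))).
From L up to that node: 5 branches. From N up to the same node: 5 branches. Total: 5 + 5 = 10.

10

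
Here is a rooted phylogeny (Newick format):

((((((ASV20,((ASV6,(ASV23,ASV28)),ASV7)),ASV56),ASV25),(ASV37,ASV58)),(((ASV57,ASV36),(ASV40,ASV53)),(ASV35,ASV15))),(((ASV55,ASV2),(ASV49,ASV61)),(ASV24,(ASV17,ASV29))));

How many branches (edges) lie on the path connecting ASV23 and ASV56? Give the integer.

6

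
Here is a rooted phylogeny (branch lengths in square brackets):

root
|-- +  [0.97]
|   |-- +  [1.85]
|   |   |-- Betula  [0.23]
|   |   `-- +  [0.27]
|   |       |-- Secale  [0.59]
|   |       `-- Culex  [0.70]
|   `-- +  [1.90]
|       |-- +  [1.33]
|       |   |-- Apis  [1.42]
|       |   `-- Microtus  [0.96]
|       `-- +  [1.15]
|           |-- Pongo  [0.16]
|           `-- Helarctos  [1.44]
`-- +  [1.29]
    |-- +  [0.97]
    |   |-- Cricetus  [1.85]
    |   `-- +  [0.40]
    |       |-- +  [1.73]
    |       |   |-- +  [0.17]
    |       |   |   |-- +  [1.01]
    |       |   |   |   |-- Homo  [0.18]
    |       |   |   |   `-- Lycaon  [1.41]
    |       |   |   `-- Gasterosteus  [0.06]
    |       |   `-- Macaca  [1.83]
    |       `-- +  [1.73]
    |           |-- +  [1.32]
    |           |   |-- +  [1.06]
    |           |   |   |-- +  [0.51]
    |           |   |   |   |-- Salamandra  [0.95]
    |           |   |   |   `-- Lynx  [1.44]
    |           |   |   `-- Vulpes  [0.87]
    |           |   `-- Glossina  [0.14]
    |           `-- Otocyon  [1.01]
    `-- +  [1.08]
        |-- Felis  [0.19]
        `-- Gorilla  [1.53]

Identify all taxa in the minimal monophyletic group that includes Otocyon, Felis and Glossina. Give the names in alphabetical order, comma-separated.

Cricetus, Felis, Gasterosteus, Glossina, Gorilla, Homo, Lycaon, Lynx, Macaca, Otocyon, Salamandra, Vulpes

Tracing Otocyon: it sits inside ((((Salamandra,Lynx),Vulpes),Glossina),Otocyon).
Tracing Felis: it sits inside (Felis,Gorilla).
Tracing Glossina: it sits inside (((Salamandra,Lynx),Vulpes),Glossina).
The smallest clade enclosing all 3 is ((Cricetus,((((Homo,Lycaon),Gasterosteus),Macaca),((((Salamandra,Lynx),Vulpes),Glossina),Otocyon))),(Felis,Gorilla)); the answer is its 12 terminal taxa in alphabetical order.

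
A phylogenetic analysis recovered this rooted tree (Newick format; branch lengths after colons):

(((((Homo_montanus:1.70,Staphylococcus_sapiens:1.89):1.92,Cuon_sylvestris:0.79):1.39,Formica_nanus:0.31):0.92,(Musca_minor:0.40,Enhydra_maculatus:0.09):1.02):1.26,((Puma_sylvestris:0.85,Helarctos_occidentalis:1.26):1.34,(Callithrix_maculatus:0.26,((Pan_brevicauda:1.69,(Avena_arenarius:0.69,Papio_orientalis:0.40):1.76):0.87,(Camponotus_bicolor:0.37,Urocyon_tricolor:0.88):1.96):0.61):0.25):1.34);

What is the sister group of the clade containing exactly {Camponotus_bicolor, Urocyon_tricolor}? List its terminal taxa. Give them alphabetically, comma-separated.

The clade containing exactly {Camponotus_bicolor, Urocyon_tricolor} attaches to the tree at the node subtending ((Pan_brevicauda,(Avena_arenarius,Papio_orientalis)),(Camponotus_bicolor,Urocyon_tricolor)).
The other lineage descending from that same node — the sister group — is (Pan_brevicauda,(Avena_arenarius,Papio_orientalis)); its 3 tips in alphabetical order are the answer.

Avena_arenarius, Pan_brevicauda, Papio_orientalis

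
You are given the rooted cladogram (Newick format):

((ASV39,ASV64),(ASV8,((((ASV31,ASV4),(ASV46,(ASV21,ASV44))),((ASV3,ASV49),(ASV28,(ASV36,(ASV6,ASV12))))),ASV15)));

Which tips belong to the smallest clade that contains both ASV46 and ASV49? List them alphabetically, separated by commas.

ASV12, ASV21, ASV28, ASV3, ASV31, ASV36, ASV4, ASV44, ASV46, ASV49, ASV6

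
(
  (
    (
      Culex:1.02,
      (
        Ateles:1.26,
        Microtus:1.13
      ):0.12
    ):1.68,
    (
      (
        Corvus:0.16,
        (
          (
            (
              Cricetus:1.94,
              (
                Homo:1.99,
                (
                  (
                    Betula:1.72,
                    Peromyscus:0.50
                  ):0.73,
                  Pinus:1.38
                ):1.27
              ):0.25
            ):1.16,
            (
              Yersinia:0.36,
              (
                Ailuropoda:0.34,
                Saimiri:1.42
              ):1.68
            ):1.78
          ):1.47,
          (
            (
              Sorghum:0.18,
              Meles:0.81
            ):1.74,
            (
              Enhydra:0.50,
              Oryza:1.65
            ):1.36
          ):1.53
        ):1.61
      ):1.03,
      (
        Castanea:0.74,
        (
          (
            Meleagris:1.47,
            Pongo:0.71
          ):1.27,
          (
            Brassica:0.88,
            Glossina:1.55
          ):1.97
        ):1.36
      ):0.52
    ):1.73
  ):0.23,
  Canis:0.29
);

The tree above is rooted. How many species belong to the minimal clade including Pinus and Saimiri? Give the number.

8

The MRCA of Pinus and Saimiri is the node subtending ((Cricetus,(Homo,((Betula,Peromyscus),Pinus))),(Yersinia,(Ailuropoda,Saimiri))).
That clade contains 8 terminal taxa: Ailuropoda, Betula, Cricetus, Homo, Peromyscus, Pinus, Saimiri, Yersinia.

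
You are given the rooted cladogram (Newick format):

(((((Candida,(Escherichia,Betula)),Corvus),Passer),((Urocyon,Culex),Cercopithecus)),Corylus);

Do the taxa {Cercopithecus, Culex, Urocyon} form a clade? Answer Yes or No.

The most recent common ancestor of these taxa subtends ((Urocyon,Culex),Cercopithecus).
That clade has exactly 3 tips — every listed taxon and nothing else — so the group is monophyletic.

Yes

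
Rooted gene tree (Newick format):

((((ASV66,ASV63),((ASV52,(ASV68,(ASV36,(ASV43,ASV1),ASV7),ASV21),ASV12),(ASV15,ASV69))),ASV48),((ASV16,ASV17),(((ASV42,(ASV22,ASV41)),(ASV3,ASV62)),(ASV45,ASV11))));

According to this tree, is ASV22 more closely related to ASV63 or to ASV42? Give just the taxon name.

The MRCA of ASV22 and ASV42 subtends (ASV42,(ASV22,ASV41)) (3 taxa).
The MRCA of ASV22 and ASV63 is the root, subtending the entire tree (22 taxa).
The first is nested inside the second, so ASV22 shares a more recent common ancestor with ASV42.

ASV42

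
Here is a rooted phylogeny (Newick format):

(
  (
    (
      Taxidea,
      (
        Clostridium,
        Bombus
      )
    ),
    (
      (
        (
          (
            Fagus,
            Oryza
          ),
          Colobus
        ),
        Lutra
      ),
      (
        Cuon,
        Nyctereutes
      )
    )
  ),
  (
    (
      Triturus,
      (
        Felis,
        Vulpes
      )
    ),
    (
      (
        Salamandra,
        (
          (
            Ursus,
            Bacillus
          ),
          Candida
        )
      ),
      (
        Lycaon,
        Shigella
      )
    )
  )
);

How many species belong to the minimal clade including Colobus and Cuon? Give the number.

The MRCA of Colobus and Cuon is the node subtending ((((Fagus,Oryza),Colobus),Lutra),(Cuon,Nyctereutes)).
That clade contains 6 terminal taxa: Colobus, Cuon, Fagus, Lutra, Nyctereutes, Oryza.

6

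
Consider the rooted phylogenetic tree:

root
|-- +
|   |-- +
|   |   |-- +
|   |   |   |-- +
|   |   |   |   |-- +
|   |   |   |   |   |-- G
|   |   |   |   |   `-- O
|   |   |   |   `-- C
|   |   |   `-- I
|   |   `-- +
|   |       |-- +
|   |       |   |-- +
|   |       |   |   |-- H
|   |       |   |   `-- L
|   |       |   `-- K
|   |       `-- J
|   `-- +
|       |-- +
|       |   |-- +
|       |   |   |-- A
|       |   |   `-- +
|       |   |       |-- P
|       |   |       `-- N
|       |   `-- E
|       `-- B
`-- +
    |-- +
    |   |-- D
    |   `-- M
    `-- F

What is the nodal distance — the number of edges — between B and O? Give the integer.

7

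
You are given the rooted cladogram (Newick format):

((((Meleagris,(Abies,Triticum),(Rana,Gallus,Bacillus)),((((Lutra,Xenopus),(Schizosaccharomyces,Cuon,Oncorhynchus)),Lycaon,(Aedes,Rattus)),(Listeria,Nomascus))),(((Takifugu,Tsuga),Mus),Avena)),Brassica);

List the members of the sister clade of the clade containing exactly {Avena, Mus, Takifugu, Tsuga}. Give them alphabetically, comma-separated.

Abies, Aedes, Bacillus, Cuon, Gallus, Listeria, Lutra, Lycaon, Meleagris, Nomascus, Oncorhynchus, Rana, Rattus, Schizosaccharomyces, Triticum, Xenopus

The clade containing exactly {Avena, Mus, Takifugu, Tsuga} attaches to the tree at the node subtending (((Meleagris,(Abies,Triticum),(Rana,Gallus,Bacillus)),((((Lutra,Xenopus),(Schizosaccharomyces,Cuon,Oncorhynchus)),Lycaon,(Aedes,Rattus)),(Listeria,Nomascus))),(((Takifugu,Tsuga),Mus),Avena)).
The other lineage descending from that same node — the sister group — is ((Meleagris,(Abies,Triticum),(Rana,Gallus,Bacillus)),((((Lutra,Xenopus),(Schizosaccharomyces,Cuon,Oncorhynchus)),Lycaon,(Aedes,Rattus)),(Listeria,Nomascus))); its 16 tips in alphabetical order are the answer.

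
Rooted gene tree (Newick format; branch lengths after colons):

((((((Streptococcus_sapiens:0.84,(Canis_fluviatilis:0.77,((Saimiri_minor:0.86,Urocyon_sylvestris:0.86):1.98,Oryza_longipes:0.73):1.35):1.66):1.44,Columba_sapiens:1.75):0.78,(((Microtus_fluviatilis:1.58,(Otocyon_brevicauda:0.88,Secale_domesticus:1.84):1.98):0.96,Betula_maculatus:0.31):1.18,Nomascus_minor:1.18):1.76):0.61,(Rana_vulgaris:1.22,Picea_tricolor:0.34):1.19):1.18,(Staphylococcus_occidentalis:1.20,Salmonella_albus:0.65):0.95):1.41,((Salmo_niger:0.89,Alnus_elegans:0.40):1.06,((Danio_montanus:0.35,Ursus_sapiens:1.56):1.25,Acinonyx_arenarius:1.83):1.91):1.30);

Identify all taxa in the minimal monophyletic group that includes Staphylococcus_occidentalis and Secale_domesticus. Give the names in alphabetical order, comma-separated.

Tracing Staphylococcus_occidentalis: it sits inside (Staphylococcus_occidentalis,Salmonella_albus).
Tracing Secale_domesticus: it sits inside (Otocyon_brevicauda,Secale_domesticus).
The smallest clade enclosing both is (((((Streptococcus_sapiens,(Canis_fluviatilis,((Saimiri_minor,Urocyon_sylvestris),Oryza_longipes))),Columba_sapiens),(((Microtus_fluviatilis,(Otocyon_brevicauda,Secale_domesticus)),Betula_maculatus),Nomascus_minor)),(Rana_vulgaris,Picea_tricolor)),(Staphylococcus_occidentalis,Salmonella_albus)); the answer is its 15 terminal taxa in alphabetical order.

Betula_maculatus, Canis_fluviatilis, Columba_sapiens, Microtus_fluviatilis, Nomascus_minor, Oryza_longipes, Otocyon_brevicauda, Picea_tricolor, Rana_vulgaris, Saimiri_minor, Salmonella_albus, Secale_domesticus, Staphylococcus_occidentalis, Streptococcus_sapiens, Urocyon_sylvestris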